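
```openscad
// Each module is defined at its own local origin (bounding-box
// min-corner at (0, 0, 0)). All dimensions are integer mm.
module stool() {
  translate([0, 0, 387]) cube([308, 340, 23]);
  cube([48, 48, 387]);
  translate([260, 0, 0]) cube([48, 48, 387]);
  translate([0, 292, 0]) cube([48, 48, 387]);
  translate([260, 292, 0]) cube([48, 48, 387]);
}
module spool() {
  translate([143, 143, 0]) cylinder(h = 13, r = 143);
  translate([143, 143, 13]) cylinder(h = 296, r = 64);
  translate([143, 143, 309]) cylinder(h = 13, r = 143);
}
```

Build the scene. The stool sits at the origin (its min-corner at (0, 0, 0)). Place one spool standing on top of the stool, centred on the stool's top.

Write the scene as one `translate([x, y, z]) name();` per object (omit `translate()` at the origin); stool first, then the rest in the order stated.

stool();
translate([11, 27, 410]) spool();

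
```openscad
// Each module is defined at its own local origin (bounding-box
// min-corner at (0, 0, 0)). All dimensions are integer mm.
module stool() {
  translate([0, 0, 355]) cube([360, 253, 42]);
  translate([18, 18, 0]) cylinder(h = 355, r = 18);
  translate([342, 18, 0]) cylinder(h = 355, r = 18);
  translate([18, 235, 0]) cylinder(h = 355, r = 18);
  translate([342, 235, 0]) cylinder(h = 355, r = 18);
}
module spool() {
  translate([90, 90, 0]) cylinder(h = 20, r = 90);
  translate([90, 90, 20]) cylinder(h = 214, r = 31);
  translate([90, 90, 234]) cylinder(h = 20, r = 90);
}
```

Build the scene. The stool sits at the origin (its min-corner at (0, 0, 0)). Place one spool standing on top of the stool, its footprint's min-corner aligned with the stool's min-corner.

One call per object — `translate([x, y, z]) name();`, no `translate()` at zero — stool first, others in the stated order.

stool();
translate([0, 0, 397]) spool();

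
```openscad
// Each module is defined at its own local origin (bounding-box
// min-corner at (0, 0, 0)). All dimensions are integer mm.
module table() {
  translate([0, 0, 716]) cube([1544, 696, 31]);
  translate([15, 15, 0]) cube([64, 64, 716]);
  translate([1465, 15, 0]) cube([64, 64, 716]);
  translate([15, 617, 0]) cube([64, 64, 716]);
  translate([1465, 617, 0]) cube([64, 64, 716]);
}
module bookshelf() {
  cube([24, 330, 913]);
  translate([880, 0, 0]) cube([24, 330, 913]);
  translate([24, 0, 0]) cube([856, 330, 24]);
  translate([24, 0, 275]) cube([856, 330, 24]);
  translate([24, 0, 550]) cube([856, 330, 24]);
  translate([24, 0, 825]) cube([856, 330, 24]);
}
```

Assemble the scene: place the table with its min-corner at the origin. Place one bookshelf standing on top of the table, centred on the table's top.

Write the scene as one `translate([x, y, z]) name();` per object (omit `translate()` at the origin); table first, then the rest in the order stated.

table();
translate([320, 183, 747]) bookshelf();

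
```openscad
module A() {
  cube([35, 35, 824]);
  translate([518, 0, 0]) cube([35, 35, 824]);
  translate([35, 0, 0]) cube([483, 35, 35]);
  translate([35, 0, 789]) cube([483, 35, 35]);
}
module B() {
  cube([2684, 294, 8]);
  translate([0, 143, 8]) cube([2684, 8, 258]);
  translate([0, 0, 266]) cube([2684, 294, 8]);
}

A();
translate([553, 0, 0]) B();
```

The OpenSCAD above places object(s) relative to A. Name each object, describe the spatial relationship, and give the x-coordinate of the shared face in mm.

A is a picture frame. B is an I-beam. The I-beam is against the picture frame's +x side, with their −y faces flush. The x-coordinate of the shared face is 553 mm.

The picture frame's +x face and the I-beam's −x face are both at x = 553 mm.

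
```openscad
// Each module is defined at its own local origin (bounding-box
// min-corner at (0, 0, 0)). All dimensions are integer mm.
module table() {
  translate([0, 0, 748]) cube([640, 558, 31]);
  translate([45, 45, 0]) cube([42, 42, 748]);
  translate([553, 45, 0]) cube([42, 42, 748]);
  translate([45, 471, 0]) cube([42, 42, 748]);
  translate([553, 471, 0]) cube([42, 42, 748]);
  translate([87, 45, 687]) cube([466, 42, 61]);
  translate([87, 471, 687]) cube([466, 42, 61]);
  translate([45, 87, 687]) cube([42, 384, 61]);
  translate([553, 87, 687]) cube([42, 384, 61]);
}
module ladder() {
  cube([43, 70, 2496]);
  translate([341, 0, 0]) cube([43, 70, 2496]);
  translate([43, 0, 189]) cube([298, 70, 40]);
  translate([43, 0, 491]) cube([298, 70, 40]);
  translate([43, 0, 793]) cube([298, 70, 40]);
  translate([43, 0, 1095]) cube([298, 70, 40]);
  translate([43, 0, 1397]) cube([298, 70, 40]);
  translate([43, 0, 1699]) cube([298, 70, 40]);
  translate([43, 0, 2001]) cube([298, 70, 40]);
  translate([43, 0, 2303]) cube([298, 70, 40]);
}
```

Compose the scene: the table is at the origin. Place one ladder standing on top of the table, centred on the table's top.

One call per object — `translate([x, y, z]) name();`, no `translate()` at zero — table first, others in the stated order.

table();
translate([128, 244, 779]) ladder();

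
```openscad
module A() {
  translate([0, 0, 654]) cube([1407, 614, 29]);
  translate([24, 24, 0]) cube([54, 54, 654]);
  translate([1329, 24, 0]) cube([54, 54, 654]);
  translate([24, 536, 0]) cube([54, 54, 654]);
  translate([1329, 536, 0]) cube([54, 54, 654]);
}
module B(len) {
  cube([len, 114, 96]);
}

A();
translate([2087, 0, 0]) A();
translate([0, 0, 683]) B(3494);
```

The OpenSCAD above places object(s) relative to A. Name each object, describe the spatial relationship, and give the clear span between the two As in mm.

Second table starts at x = 2087; first ends at x = 1407; clear span = 2087 − 1407 = 680 mm.

A is a table. B is a beam. A beam spans the tops of two tables. The clear span between the two tables is 680 mm.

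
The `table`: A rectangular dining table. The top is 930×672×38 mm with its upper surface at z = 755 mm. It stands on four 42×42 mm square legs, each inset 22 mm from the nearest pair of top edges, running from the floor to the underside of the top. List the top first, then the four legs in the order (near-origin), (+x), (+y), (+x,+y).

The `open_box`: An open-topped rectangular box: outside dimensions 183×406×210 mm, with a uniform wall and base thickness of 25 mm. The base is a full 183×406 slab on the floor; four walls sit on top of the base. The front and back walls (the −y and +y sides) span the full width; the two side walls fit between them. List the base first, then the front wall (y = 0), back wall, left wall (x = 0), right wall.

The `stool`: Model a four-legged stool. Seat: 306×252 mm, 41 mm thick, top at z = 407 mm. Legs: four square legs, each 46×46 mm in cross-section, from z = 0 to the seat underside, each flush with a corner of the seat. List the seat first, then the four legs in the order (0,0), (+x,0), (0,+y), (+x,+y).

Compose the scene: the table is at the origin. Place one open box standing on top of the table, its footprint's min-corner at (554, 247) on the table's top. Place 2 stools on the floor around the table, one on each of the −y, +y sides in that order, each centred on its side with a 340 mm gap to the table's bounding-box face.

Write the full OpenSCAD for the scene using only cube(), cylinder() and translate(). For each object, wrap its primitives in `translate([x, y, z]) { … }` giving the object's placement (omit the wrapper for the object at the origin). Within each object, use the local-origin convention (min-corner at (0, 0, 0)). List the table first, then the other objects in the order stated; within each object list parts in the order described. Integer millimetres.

translate([0, 0, 717]) cube([930, 672, 38]);
translate([22, 22, 0]) cube([42, 42, 717]);
translate([866, 22, 0]) cube([42, 42, 717]);
translate([22, 608, 0]) cube([42, 42, 717]);
translate([866, 608, 0]) cube([42, 42, 717]);
translate([554, 247, 755]) {
  cube([183, 406, 25]);
  translate([0, 0, 25]) cube([183, 25, 185]);
  translate([0, 381, 25]) cube([183, 25, 185]);
  translate([0, 25, 25]) cube([25, 356, 185]);
  translate([158, 25, 25]) cube([25, 356, 185]);
}
translate([312, -592, 0]) {
  translate([0, 0, 366]) cube([306, 252, 41]);
  cube([46, 46, 366]);
  translate([260, 0, 0]) cube([46, 46, 366]);
  translate([0, 206, 0]) cube([46, 46, 366]);
  translate([260, 206, 0]) cube([46, 46, 366]);
}
translate([312, 1012, 0]) {
  translate([0, 0, 366]) cube([306, 252, 41]);
  cube([46, 46, 366]);
  translate([260, 0, 0]) cube([46, 46, 366]);
  translate([0, 206, 0]) cube([46, 46, 366]);
  translate([260, 206, 0]) cube([46, 46, 366]);
}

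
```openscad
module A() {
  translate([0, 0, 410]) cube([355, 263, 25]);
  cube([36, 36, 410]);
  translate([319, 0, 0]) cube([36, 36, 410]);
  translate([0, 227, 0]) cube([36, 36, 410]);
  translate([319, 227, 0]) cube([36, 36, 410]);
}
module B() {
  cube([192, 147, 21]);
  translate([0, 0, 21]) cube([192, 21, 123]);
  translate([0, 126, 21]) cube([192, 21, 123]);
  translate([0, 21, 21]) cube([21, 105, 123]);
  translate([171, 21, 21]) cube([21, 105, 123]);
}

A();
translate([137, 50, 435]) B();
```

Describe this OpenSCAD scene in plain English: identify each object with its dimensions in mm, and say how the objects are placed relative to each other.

A is a simple wooden stool: a rectangular seat 355 mm (x) by 263 mm (y), 25 mm thick, top face at z = 435 mm, on four square legs, each 36×36 mm in cross-section. The legs rest on z = 0, each flush with a corner of the seat.

B is an open-topped rectangular box: outside dimensions 192×147×144 mm, with a uniform wall and base thickness of 21 mm. The base is a full 192×147 slab on the floor; four walls sit on top of the base. The front and back walls (the −y and +y sides) span the full width; the two side walls fit between them.

The open box is on top of the stool.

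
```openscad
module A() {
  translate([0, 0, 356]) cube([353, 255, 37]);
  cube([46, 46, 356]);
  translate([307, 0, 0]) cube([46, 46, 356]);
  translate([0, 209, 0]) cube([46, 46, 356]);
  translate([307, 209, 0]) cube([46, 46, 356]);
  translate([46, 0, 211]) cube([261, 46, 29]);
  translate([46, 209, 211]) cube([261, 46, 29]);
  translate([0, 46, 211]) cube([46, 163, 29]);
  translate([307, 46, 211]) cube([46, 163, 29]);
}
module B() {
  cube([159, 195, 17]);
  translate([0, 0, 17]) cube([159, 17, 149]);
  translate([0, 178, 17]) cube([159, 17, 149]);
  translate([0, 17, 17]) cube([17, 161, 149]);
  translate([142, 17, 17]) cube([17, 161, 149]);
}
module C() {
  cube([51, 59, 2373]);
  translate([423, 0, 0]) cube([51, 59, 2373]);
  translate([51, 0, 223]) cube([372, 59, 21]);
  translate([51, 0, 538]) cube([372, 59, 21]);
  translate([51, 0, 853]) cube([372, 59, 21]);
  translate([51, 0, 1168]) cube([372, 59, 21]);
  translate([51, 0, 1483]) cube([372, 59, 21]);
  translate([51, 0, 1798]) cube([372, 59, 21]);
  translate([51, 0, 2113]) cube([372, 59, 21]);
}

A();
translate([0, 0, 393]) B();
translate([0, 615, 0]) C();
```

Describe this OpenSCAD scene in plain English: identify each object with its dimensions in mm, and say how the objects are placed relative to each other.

A is a four-legged stool. The seat is a 353×255×37 mm slab whose top surface is at z = 393 mm; four square legs, each 46×46 mm in cross-section, run from the floor (z = 0) to the underside of the seat, each flush with a corner of the seat. Four stretchers, 46 mm wide and 29 mm tall, connect adjacent legs with their undersides at z = 211 mm, each running between the inner faces of the legs it joins and aligned with the legs' outer faces on the other axis.

B is an open storage box with external size 159×195×166 mm and wall thickness 17 mm (the base is also 17 mm thick). The base covers the whole footprint; the four walls stand on the base, with the y-facing walls full-width and the x-facing walls fitting between their inner faces.

C is a straight ladder. Two 51×59 mm vertical rails, 2373 mm tall, stand 474 mm apart (outside-to-outside) with their front faces coplanar on the −y side. 7 rungs, each 59 mm deep and 21 mm tall, span between the inner faces of the rails, front faces flush with the rails. The lowest rung's underside is at z = 223 mm and rungs are spaced 315 mm apart (underside to underside).

The open box is on top of the stool. The ladder is on the floor beside the stool on its +y side.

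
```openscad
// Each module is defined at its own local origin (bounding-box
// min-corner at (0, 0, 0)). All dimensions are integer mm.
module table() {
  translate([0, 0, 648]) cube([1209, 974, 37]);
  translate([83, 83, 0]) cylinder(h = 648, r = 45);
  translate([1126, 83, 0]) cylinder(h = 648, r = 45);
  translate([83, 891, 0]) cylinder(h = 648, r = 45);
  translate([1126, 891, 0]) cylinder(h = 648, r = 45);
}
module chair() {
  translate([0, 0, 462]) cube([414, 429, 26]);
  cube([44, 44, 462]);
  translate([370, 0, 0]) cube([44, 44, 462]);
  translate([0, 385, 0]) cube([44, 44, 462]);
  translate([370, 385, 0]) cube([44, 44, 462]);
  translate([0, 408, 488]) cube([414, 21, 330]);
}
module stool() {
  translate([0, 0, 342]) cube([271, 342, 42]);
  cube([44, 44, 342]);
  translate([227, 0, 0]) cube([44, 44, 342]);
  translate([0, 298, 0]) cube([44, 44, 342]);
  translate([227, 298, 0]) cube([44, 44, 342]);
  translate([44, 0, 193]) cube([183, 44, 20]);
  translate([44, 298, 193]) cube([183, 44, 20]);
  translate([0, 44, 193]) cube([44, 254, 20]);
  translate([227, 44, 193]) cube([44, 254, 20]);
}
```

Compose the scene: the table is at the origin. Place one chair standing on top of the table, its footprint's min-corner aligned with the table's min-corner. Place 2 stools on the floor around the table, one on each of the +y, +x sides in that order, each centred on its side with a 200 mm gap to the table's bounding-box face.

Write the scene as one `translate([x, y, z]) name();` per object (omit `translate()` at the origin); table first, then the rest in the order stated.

table();
translate([0, 0, 685]) chair();
translate([469, 1174, 0]) stool();
translate([1409, 316, 0]) stool();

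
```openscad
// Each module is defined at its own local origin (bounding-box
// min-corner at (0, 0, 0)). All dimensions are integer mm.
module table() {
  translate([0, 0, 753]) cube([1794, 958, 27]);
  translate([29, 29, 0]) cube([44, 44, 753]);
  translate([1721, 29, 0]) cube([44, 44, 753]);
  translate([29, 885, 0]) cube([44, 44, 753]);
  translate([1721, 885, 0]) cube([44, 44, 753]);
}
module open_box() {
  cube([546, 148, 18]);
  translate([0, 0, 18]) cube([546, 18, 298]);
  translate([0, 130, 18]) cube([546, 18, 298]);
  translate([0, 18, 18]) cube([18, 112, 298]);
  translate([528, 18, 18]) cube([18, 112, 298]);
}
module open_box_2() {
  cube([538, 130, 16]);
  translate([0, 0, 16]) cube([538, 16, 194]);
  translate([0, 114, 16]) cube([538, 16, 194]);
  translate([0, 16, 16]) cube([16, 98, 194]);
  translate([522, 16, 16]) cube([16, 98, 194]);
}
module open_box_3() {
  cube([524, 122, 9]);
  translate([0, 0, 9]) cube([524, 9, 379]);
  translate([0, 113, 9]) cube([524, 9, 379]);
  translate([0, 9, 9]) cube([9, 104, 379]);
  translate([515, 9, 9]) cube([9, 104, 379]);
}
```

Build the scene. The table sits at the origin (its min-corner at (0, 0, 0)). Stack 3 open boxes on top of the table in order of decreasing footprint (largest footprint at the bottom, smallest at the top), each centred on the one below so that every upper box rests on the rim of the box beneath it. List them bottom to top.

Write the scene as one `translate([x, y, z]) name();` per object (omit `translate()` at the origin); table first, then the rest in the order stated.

table();
translate([624, 405, 780]) open_box();
translate([628, 414, 1096]) open_box_2();
translate([635, 418, 1306]) open_box_3();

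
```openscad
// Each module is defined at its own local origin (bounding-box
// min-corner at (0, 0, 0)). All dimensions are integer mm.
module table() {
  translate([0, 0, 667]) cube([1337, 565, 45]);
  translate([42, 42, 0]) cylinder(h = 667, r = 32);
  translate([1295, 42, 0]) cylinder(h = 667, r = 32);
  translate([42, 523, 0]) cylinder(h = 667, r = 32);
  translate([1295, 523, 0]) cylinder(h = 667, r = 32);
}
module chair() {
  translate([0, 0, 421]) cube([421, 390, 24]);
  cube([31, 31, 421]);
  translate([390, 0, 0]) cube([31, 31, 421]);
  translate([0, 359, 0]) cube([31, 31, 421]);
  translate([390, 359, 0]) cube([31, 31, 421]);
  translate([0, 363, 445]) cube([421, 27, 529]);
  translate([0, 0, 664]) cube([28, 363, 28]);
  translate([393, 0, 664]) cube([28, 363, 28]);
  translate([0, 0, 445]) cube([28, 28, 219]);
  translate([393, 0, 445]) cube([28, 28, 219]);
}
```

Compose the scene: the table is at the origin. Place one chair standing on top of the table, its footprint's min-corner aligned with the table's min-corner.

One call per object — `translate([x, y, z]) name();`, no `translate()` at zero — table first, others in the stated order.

table();
translate([0, 0, 712]) chair();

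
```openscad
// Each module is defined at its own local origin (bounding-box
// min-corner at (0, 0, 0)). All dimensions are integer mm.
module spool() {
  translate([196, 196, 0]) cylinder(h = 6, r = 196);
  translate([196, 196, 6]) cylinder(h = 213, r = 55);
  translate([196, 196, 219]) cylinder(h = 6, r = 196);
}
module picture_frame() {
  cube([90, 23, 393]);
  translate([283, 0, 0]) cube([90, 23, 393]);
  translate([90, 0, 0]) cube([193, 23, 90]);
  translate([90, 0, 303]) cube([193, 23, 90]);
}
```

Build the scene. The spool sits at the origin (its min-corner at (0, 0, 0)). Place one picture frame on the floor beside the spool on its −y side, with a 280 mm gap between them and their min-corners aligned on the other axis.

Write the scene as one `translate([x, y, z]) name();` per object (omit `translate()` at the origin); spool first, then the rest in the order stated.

spool();
translate([0, -303, 0]) picture_frame();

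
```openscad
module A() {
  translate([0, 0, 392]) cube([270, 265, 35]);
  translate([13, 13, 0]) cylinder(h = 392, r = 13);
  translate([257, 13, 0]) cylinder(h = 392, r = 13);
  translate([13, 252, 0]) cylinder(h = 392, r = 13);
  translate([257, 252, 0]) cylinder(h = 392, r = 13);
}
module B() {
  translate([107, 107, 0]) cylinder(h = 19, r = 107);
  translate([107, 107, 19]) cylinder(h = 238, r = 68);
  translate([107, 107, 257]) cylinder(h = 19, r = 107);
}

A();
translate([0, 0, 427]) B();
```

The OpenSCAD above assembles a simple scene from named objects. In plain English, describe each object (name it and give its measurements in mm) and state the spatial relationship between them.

A is a four-legged stool. The seat is a 270×265×35 mm slab whose top surface is at z = 427 mm; four round legs, each 26 mm in diameter, run from the floor (z = 0) to the underside of the seat, each leg's axis is inset half a diameter from the nearest pair of seat edges (so the leg's bounding box is flush with the corner).

B is a spool: two coaxial disc flanges of radius 107 mm and thickness 19 mm, joined by a core cylinder of radius 68 mm and height 238 mm. The lower flange rests on z = 0 and the three cylinders share a vertical axis.

The spool is on top of the stool.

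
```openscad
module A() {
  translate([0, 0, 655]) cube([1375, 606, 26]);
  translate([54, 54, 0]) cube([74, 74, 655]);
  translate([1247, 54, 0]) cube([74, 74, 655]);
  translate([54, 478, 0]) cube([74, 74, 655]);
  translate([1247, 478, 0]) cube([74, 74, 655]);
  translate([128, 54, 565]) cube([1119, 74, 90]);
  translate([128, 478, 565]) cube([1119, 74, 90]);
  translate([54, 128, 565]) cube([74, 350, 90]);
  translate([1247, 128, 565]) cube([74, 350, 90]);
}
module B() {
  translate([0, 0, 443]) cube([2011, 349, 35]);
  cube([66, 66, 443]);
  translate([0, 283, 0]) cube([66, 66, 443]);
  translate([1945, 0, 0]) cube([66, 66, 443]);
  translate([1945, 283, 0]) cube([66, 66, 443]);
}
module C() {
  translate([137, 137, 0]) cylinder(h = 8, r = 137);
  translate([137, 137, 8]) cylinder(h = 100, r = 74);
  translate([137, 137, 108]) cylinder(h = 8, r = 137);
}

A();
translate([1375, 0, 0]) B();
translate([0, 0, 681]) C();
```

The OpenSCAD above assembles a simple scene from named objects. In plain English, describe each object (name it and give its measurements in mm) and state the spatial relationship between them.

A is a table: top 1375 mm (x) × 606 mm (y), 26 mm thick, upper face at z = 681 mm, on four 74×74 mm square legs, each inset 54 mm from the nearest pair of top edges, running from z = 0 to the bottom of the top. Four apron rails, 74 mm thick and 90 mm tall, run between adjacent legs with their top edges flush with the underside of the top and their outer faces flush with the legs' outer faces.

B is a bench: a 2011×349 mm seat slab, 35 mm thick, top at z = 478 mm, on four 66×66 mm square legs flush with the seat corners and standing on z = 0.

C is a spool: two coaxial disc flanges of radius 137 mm and thickness 8 mm, joined by a core cylinder of radius 74 mm and height 100 mm. The lower flange rests on z = 0 and the three cylinders share a vertical axis.

The bench is against the table's +x side, with their −y faces flush. The spool is on top of the table.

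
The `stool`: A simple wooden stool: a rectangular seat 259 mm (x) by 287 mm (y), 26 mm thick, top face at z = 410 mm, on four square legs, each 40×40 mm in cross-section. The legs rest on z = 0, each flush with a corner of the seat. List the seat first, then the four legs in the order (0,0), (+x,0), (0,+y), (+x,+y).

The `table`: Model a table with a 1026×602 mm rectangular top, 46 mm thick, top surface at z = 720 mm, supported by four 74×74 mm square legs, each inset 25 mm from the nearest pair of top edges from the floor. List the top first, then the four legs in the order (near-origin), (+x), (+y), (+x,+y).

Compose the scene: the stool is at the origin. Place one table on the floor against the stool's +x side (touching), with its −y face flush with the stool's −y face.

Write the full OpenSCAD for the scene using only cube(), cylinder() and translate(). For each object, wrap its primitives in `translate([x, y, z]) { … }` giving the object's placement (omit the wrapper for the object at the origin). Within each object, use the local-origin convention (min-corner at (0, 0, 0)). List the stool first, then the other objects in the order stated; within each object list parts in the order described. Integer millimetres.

translate([0, 0, 384]) cube([259, 287, 26]);
cube([40, 40, 384]);
translate([219, 0, 0]) cube([40, 40, 384]);
translate([0, 247, 0]) cube([40, 40, 384]);
translate([219, 247, 0]) cube([40, 40, 384]);
translate([259, 0, 0]) {
  translate([0, 0, 674]) cube([1026, 602, 46]);
  translate([25, 25, 0]) cube([74, 74, 674]);
  translate([927, 25, 0]) cube([74, 74, 674]);
  translate([25, 503, 0]) cube([74, 74, 674]);
  translate([927, 503, 0]) cube([74, 74, 674]);
}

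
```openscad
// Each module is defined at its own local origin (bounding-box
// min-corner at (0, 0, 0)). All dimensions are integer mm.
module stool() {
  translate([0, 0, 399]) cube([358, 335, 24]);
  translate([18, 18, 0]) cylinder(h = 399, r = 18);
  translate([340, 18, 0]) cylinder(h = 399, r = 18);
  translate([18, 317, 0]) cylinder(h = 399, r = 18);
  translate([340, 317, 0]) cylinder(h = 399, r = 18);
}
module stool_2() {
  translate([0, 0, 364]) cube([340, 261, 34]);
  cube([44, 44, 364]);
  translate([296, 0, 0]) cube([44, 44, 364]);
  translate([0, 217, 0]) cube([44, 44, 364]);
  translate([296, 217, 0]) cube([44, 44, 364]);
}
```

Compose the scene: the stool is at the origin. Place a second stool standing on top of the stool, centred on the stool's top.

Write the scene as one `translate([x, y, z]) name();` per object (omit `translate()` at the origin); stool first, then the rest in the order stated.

stool();
translate([9, 37, 423]) stool_2();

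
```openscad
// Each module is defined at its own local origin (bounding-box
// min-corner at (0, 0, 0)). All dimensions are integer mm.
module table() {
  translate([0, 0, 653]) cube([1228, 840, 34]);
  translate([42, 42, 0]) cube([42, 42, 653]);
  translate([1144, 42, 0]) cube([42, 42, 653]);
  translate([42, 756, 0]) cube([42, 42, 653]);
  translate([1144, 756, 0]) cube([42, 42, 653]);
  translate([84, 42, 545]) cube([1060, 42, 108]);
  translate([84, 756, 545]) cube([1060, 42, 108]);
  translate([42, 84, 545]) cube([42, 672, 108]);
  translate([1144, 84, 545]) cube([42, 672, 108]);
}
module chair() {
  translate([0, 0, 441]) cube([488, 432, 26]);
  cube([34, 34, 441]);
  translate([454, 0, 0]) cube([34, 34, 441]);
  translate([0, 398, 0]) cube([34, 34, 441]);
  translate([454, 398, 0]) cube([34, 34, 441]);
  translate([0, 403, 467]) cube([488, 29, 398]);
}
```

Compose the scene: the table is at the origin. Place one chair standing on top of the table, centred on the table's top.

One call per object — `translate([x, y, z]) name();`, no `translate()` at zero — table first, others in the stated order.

table();
translate([370, 204, 687]) chair();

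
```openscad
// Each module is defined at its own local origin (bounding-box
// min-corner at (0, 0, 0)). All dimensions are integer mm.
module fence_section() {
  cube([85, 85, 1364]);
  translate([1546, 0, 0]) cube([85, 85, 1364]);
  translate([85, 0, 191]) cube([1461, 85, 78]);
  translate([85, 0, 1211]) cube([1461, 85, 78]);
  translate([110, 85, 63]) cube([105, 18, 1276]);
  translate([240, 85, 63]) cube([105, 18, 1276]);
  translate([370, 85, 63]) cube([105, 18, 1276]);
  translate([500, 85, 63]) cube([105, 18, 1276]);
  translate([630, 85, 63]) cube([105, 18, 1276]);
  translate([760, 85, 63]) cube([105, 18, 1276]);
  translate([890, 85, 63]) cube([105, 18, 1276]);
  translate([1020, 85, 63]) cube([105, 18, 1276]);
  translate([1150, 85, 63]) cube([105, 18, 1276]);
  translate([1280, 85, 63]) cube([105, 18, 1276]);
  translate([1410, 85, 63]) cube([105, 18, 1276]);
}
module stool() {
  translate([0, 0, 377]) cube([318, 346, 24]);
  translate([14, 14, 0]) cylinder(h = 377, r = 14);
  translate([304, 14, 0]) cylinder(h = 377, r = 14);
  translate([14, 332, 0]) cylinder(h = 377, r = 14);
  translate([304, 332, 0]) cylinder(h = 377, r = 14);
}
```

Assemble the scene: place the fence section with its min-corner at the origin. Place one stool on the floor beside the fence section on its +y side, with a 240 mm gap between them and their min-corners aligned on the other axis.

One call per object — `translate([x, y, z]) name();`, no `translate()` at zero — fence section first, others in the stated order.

fence_section();
translate([0, 343, 0]) stool();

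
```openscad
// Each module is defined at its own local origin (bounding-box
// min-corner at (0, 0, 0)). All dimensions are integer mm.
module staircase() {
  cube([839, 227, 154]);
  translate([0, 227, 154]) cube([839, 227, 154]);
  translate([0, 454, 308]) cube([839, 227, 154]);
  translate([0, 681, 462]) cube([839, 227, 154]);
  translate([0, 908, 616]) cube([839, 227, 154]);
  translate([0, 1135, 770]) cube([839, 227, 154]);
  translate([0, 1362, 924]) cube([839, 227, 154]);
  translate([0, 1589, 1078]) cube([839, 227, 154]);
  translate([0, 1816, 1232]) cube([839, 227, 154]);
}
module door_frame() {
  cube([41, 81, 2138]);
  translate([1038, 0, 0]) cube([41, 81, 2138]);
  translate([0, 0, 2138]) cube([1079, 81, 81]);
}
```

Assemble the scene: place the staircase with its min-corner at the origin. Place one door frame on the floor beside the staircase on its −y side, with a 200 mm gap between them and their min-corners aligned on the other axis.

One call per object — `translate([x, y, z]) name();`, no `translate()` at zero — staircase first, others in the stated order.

staircase();
translate([0, -281, 0]) door_frame();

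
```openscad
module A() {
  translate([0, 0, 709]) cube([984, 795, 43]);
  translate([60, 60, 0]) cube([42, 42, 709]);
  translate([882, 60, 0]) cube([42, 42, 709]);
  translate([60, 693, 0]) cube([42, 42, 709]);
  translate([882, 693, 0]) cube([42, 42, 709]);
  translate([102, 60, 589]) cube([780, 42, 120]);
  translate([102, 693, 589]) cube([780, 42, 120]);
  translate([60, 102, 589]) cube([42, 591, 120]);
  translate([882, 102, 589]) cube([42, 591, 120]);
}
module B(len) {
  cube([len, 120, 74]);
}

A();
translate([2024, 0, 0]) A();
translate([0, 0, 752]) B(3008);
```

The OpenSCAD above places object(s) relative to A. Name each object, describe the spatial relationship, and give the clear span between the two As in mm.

Second table starts at x = 2024; first ends at x = 984; clear span = 2024 − 984 = 1040 mm.

A is a table. B is a beam. A beam spans the tops of two tables. The clear span between the two tables is 1040 mm.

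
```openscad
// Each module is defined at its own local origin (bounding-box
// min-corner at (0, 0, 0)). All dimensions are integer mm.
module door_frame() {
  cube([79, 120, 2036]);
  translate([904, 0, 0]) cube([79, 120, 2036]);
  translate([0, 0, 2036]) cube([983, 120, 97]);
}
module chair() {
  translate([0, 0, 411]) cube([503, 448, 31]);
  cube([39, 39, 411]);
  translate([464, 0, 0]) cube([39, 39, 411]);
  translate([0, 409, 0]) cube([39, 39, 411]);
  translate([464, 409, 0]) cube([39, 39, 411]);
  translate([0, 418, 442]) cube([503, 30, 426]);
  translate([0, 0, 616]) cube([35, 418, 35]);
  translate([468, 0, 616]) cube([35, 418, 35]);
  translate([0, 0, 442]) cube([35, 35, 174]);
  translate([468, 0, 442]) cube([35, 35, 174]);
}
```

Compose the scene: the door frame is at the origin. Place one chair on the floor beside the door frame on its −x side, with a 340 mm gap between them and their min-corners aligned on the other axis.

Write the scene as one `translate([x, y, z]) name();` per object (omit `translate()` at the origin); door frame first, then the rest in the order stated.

door_frame();
translate([-843, 0, 0]) chair();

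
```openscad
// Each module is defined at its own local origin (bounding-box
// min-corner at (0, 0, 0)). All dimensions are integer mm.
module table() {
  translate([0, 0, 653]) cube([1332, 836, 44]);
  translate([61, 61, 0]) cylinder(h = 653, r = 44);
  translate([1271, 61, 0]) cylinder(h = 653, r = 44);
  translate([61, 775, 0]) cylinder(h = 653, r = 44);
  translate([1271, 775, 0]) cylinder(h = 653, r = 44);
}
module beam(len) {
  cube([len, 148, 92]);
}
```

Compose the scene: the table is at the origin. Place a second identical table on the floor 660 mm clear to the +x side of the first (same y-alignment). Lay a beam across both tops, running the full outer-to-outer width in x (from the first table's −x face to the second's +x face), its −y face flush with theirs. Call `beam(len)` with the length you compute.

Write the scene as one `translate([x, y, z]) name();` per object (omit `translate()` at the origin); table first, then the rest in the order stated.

table();
translate([1992, 0, 0]) table();
translate([0, 0, 697]) beam(3324);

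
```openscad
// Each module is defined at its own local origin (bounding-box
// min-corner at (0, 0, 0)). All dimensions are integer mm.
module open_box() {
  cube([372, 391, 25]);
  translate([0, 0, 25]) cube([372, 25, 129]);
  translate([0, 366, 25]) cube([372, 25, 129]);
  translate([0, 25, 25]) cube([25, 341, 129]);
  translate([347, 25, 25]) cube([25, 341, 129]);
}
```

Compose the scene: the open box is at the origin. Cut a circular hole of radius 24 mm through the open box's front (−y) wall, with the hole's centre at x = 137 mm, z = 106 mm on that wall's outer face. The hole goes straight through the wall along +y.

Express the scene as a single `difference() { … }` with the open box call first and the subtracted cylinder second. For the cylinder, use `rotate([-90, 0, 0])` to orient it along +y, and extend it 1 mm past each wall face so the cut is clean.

difference() {
  open_box();
  translate([137, -1, 106]) rotate([-90, 0, 0]) cylinder(h = 27, r = 24);
}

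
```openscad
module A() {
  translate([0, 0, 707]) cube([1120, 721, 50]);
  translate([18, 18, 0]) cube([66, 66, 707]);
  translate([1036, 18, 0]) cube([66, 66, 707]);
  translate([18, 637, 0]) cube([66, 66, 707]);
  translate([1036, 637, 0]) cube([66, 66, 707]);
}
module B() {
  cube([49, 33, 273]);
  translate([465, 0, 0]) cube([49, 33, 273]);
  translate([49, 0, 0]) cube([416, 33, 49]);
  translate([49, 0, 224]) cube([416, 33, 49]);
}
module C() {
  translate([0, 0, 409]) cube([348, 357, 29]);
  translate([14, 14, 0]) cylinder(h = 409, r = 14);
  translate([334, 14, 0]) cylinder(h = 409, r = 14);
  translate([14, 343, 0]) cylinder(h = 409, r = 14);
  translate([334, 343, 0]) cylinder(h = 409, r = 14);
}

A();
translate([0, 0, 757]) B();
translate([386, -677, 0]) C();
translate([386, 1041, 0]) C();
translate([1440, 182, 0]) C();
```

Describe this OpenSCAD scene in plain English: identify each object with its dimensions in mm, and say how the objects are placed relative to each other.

A is a table with a 1120×721 mm rectangular top, 50 mm thick, top surface at z = 757 mm, supported by four 66×66 mm square legs, each inset 18 mm from the nearest pair of top edges, running from the floor.

B is a rectangular picture frame lying in the x–z plane (depth along y). The opening is 416 mm wide (x) by 175 mm tall (z), surrounded by a border 49 mm wide on all four sides. The frame is 33 mm deep and is made of two full-height vertical stiles with two horizontal rails fitted between them.

C is a four-legged stool. The seat is a 348×357×29 mm slab whose top surface is at z = 438 mm; four round legs, each 28 mm in diameter, run from the floor (z = 0) to the underside of the seat, each leg's axis is inset half a diameter from the nearest pair of seat edges (so the leg's bounding box is flush with the corner).

The picture frame is on top of the table. Three stools sit around the table at the −y, +y, +x sides.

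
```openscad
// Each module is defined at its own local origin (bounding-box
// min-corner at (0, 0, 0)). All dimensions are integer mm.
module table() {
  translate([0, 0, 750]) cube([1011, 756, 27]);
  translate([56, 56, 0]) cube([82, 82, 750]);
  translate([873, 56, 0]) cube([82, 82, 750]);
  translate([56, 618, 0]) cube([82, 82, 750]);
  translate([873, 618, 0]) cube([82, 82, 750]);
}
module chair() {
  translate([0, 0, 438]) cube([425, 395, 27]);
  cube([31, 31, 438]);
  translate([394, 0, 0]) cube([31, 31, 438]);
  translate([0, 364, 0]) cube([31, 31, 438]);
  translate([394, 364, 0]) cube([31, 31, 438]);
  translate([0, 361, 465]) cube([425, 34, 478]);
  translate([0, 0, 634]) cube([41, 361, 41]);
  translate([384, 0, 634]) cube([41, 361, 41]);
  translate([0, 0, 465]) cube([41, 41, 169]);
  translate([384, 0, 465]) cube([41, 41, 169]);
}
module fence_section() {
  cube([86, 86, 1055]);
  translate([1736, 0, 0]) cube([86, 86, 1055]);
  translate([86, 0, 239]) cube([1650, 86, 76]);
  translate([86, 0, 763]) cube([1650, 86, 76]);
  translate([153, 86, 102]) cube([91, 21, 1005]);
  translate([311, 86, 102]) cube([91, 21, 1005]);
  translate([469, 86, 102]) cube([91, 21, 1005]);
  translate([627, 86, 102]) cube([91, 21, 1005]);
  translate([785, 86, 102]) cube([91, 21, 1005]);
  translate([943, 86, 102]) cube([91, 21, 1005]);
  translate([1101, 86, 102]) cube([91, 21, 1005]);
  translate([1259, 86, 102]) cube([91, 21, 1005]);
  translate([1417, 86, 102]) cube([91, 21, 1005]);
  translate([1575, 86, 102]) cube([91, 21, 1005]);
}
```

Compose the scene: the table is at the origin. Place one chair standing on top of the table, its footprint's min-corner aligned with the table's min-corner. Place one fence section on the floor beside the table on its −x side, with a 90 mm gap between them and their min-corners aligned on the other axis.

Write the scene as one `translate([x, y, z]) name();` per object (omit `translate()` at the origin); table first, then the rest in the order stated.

table();
translate([0, 0, 777]) chair();
translate([-1912, 0, 0]) fence_section();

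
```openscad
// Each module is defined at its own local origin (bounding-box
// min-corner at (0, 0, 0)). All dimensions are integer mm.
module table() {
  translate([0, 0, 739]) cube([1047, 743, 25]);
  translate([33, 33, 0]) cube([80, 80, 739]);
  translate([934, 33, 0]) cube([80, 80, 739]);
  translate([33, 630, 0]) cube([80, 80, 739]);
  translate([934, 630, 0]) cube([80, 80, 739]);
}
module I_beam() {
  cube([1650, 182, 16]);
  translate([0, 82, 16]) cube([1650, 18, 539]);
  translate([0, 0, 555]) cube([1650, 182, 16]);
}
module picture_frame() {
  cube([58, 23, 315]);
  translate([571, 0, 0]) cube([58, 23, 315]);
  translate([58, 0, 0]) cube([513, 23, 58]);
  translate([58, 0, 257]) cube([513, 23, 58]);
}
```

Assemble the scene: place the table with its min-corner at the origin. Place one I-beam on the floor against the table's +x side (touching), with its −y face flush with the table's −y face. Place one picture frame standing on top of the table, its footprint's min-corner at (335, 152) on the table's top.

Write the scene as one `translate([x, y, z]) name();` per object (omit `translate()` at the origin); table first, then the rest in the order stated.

table();
translate([1047, 0, 0]) I_beam();
translate([335, 152, 764]) picture_frame();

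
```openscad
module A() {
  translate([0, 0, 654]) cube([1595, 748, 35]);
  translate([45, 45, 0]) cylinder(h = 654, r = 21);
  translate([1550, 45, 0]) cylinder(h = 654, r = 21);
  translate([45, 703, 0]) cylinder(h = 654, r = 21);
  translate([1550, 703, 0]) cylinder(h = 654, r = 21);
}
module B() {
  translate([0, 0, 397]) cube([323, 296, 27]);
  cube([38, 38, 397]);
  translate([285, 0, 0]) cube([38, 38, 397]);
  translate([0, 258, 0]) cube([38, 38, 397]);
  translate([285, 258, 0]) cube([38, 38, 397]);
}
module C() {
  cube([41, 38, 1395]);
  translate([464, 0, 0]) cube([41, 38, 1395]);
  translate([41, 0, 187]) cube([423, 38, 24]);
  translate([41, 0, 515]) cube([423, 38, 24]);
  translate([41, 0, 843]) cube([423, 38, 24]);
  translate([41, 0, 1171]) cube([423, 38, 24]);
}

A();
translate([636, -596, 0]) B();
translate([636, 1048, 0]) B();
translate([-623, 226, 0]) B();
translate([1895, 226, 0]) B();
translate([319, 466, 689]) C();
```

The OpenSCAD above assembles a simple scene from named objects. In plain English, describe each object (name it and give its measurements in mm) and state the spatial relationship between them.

A is a rectangular dining table. The top is 1595×748×35 mm with its upper surface at z = 689 mm. It stands on four round legs of 42 mm diameter, each leg's bounding box inset 24 mm from the nearest pair of top edges, running from the floor to the underside of the top.

B is a simple wooden stool: a rectangular seat 323 mm (x) by 296 mm (y), 27 mm thick, top face at z = 424 mm, on four square legs, each 38×38 mm in cross-section. The legs rest on z = 0, each flush with a corner of the seat.

C is a straight ladder. Two 41×38 mm vertical rails, 1395 mm tall, stand 505 mm apart (outside-to-outside) with their front faces coplanar on the −y side. 4 rungs, each 38 mm deep and 24 mm tall, span between the inner faces of the rails, front faces flush with the rails. The lowest rung's underside is at z = 187 mm and rungs are spaced 328 mm apart (underside to underside).

Four stools sit around the table at the −y, +y, −x, +x sides. The ladder is on top of the table.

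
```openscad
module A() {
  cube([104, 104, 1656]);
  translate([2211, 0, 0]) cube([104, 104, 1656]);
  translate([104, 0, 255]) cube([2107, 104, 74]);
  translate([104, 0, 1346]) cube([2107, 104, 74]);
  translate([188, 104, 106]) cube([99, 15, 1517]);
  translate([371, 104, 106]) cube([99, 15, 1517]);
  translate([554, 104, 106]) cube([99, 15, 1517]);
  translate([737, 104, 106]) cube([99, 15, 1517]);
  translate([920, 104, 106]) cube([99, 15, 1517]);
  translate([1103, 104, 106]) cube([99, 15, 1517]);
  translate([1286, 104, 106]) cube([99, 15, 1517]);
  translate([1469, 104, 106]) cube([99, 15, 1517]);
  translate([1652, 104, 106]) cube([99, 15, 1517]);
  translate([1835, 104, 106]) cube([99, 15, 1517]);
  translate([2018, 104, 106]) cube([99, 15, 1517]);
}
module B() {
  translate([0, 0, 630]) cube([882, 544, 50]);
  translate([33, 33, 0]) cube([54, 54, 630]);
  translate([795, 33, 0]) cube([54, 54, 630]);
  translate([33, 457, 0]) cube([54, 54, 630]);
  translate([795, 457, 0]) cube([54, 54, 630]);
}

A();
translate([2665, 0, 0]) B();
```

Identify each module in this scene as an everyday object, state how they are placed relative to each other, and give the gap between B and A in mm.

A is a fence section. B is a table. The table is on the floor beside the fence section on its +x side. The gap between the table and the fence section is 350 mm.

The table's nearest face is 350 mm from the fence section's +x face.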